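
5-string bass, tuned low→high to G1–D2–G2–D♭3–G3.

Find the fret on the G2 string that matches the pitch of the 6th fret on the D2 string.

Fret 6 on D2 is MIDI 38 + 6 = 44 (A♭2). On the G2 string (open MIDI 43), that pitch is 44 − 43 = fret 1.

1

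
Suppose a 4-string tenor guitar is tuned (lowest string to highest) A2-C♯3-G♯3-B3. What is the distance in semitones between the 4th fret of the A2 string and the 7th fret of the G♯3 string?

14 semitones

A2 at fret 4 → C♯3 (MIDI 49); G♯3 at fret 7 → D♯4 (MIDI 63).
49 − 63 = -14, so the two pitches are 14 semitones apart, with D♯4 the higher.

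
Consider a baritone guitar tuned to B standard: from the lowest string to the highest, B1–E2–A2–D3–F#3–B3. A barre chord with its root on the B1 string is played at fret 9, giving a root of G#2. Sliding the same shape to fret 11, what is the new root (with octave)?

Moving from fret 9 to fret 11 shifts the root by 2 semitones.
G#2 up 2 semitones is A#2.

A#2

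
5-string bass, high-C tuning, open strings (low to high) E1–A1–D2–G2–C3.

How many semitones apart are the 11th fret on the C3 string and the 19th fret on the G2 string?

C3 at fret 11 → B3 (MIDI 59); G2 at fret 19 → D4 (MIDI 62).
59 − 62 = -3, so the two pitches are 3 semitones apart, with D4 the higher.

3 semitones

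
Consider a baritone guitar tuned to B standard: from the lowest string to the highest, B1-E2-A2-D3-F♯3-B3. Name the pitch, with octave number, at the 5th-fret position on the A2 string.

Each fret is one semitone, so A2 + 5 = D3.

D3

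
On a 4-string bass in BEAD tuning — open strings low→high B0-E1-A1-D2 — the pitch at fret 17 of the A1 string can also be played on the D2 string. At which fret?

12

A1 at fret 17 is A1 + 17 semitones = D3.
The open D2 string is 5 semitones above the open A1, so the same pitch on the D2 string lies at fret 17 − 5 = 12.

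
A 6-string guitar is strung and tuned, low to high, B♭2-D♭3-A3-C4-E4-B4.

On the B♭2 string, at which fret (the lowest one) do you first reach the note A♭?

10

From B♭2, count semitones up the chromatic scale until reaching A♭: Bb–B–C–Db–…–Gb–G–Ab — 10 steps.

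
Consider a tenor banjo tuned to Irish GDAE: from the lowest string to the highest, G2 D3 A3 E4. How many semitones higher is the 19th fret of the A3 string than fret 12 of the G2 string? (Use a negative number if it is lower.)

21 semitones

A3 at fret 19 → E5 (MIDI 76); G2 at fret 12 → G3 (MIDI 55).
76 − 55 = 21, so the two pitches are 21 semitones apart.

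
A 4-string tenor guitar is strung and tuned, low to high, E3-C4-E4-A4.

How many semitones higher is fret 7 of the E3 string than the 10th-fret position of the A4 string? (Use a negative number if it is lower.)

E3 at fret 7 → B3 (MIDI 59); A4 at fret 10 → G5 (MIDI 79).
59 − 79 = -20, so the two pitches are 20 semitones apart.

-20 semitones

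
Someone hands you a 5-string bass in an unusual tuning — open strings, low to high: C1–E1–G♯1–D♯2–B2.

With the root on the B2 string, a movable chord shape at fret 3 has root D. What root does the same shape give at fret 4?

D♯

Moving from fret 3 to fret 4 shifts the root by 1 semitone.
D up 1 semitone is D♯.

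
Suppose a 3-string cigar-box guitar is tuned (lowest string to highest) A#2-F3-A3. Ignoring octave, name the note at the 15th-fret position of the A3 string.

C

Each fret is one semitone, so A3 + 15 = C.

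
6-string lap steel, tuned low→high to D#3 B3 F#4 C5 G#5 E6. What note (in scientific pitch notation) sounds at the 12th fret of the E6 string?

E7

Each fret is one semitone, so E6 + 12 = E7.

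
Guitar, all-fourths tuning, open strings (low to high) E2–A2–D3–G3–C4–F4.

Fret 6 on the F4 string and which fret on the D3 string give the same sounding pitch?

F4 at fret 6 is F4 + 6 semitones = B4.
The open D3 string is 15 semitones below the open F4, so the same pitch on the D3 string lies at fret 6 + 15 = 21.

21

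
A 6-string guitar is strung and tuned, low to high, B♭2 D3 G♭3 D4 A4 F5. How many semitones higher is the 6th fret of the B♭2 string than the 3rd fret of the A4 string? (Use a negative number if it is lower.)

B♭2 at fret 6 → E3 (MIDI 52); A4 at fret 3 → C5 (MIDI 72).
52 − 72 = -20, so the two pitches are 20 semitones apart.

-20 semitones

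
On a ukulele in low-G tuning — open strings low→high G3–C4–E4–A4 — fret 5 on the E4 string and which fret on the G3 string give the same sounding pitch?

E4 at fret 5 is E4 + 5 semitones = A4.
The open G3 string is 9 semitones below the open E4, so the same pitch on the G3 string lies at fret 5 + 9 = 14.

14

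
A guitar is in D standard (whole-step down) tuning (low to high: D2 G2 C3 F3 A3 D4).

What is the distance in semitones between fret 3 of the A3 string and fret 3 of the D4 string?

5 semitones

A3 at fret 3 → C4 (MIDI 60); D4 at fret 3 → F4 (MIDI 65).
60 − 65 = -5, so the two pitches are 5 semitones apart, with F4 the higher.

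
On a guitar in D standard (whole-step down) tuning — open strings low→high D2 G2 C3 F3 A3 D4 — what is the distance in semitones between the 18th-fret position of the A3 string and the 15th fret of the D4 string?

2 semitones

A3 at fret 18 → D#5 (MIDI 75); D4 at fret 15 → F5 (MIDI 77).
75 − 77 = -2, so the two pitches are 2 semitones apart, with F5 the higher.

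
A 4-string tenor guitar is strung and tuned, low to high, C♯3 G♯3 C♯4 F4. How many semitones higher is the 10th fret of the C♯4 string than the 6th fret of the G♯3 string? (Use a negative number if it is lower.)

C♯4 at fret 10 → B4 (MIDI 71); G♯3 at fret 6 → D4 (MIDI 62).
71 − 62 = 9, so the two pitches are 9 semitones apart.

9 semitones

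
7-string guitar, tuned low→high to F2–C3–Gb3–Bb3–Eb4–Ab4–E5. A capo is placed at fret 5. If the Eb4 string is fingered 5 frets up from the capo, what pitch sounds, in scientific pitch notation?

The capo raises the open Eb4 by 5 semitones to Ab4; fretting 5 more gives Eb4 + 5 + 5 = Eb4 + 10 semitones = Db5.
(Also written C#.)

Db5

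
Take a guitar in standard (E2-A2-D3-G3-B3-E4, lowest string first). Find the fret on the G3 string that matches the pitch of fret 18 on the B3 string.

Fret 18 on B3 is MIDI 59 + 18 = 77 (F5). On the G3 string (open MIDI 55), that pitch is 77 − 55 = fret 22.

22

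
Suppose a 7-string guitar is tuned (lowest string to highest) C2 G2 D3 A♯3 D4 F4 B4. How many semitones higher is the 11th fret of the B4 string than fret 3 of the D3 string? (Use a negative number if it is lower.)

29 semitones

B4 at fret 11 → A♯5 (MIDI 82); D3 at fret 3 → F3 (MIDI 53).
82 − 53 = 29, so the two pitches are 29 semitones apart.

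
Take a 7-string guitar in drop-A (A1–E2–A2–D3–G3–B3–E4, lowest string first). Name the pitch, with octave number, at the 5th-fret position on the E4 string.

The open E4 string plus 5 semitones: E–F–F#–G–G#–A.
No B→C boundary is crossed, so the octave stays at 4.

A4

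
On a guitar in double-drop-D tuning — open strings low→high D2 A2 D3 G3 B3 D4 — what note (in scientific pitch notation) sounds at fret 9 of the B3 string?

G#4

B3 is MIDI 59. Adding 9 gives 68, which is G#4.
(Equivalently spelled Ab4.)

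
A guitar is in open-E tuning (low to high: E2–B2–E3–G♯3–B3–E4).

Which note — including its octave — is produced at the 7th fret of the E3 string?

B3

The open E3 string plus 7 semitones: E–F–F#–G–G#–A–A#–B.
No B→C boundary is crossed, so the octave stays at 3.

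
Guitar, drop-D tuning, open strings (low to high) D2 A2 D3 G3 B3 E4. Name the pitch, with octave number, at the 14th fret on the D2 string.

D2 is MIDI 38. Adding 14 gives 52, which is E3.

E3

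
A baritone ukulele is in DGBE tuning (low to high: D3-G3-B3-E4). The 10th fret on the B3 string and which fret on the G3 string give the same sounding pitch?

Fret 10 on B3 is MIDI 59 + 10 = 69 (A4). On the G3 string (open MIDI 55), that pitch is 69 − 55 = fret 14.

14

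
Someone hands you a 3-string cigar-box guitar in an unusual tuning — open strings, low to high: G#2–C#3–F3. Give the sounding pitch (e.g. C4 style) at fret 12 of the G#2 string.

G#3

The open G#2 string plus 12 semitones: G#–A–A#–B–…–F#–G–G#.
The walk passes from B into C once, so the octave number goes from 2 to 3.
(Equivalently spelled Ab3.)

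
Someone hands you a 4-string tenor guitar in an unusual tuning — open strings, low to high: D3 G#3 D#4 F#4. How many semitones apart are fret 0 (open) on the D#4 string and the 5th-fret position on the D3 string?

D#4 at fret 0 → D#4 (MIDI 63); D3 at fret 5 → G3 (MIDI 55).
63 − 55 = 8, so the two pitches are 8 semitones apart, with D#4 the higher.

8 semitones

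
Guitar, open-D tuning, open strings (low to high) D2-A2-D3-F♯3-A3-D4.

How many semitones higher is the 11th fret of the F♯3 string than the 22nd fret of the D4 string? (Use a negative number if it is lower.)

F♯3 at fret 11 → F4 (MIDI 65); D4 at fret 22 → C6 (MIDI 84).
65 − 84 = -19, so the two pitches are 19 semitones apart.

-19 semitones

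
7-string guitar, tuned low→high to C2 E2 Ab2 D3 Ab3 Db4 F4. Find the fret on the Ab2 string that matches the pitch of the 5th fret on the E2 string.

1

E2 at fret 5 is E2 + 5 semitones = A2.
The open Ab2 string is 4 semitones above the open E2, so the same pitch on the Ab2 string lies at fret 5 − 4 = 1.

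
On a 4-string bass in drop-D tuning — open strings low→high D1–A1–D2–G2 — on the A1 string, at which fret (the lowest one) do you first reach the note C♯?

4

From A1, count semitones up the chromatic scale until reaching C♯: A–A#–B–C–C# — 4 steps.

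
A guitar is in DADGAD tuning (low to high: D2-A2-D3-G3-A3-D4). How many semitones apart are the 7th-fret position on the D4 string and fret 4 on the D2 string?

D4 at fret 7 → A4 (MIDI 69); D2 at fret 4 → F♯2 (MIDI 42).
69 − 42 = 27, so the two pitches are 27 semitones apart, with A4 the higher.

27 semitones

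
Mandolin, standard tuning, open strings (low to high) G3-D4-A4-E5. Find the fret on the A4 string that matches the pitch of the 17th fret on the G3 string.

3

G3 at fret 17 is G3 + 17 semitones = C5.
The open A4 string is 14 semitones above the open G3, so the same pitch on the A4 string lies at fret 17 − 14 = 3.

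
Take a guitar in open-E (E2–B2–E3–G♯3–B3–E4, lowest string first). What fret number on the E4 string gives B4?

B4 is 7 semitones above the open E4 (E–F–F#–G–G#–A–A#–B), so it sits at fret 7.

7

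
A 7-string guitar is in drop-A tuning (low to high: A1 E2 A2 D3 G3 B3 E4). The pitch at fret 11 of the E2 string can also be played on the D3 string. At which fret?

1

Fret 11 on E2 is MIDI 40 + 11 = 51 (D#3). On the D3 string (open MIDI 50), that pitch is 51 − 50 = fret 1.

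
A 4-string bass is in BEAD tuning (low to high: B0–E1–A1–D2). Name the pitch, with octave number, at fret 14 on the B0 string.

Each fret is one semitone, so B0 + 14 = C♯2.

C♯2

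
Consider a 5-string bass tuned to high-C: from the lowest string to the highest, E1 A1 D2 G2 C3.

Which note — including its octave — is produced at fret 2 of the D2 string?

Each fret is one semitone, so D2 + 2 = E2.

E2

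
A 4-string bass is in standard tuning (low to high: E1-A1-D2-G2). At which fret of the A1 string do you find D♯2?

D♯2 is 6 semitones above the open A1 (A–A#–B–C–C#–D–D#), so it sits at fret 6.

6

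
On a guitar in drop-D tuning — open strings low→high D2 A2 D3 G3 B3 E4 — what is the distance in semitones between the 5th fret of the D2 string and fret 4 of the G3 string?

16 semitones

D2 at fret 5 → G2 (MIDI 43); G3 at fret 4 → B3 (MIDI 59).
43 − 59 = -16, so the two pitches are 16 semitones apart, with B3 the higher.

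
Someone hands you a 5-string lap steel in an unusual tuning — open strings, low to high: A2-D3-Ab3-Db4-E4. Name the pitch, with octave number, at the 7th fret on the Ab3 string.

The open Ab3 string plus 7 semitones: Ab–A–Bb–B–C–Db–D–Eb.
The walk passes from B into C once, so the octave number goes from 3 to 4.
(Equivalently spelled D#4.)

Eb4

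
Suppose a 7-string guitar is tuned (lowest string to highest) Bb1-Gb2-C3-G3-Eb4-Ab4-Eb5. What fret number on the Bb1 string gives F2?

7

F2 is 7 semitones above the open Bb1 (Bb–B–C–Db–D–Eb–E–F), so it sits at fret 7.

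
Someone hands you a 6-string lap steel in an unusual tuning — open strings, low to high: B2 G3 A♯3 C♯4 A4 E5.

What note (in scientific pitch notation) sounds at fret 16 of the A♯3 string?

The open A♯3 string plus 16 semitones: A#–B–C–C#–…–C–C#–D.
The walk passes from B into C 2 times, so the octave number goes from 3 to 5.

D5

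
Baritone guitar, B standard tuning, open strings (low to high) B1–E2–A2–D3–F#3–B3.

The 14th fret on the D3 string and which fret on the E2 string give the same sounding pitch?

24

D3 at fret 14 is D3 + 14 semitones = E4.
The open E2 string is 10 semitones below the open D3, so the same pitch on the E2 string lies at fret 14 + 10 = 24.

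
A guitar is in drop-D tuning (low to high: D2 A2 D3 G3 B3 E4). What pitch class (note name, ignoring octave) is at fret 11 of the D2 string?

The open D2 string plus 11 semitones: D–D#–E–F–…–B–C–C#.
(Equivalently spelled Db.)

C#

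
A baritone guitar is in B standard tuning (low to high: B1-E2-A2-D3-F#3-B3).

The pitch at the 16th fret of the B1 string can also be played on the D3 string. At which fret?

1

B1 at fret 16 is B1 + 16 semitones = D#3.
The open D3 string is 15 semitones above the open B1, so the same pitch on the D3 string lies at fret 16 − 15 = 1.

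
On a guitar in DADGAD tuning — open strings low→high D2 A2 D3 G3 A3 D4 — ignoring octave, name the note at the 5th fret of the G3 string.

C

Each fret is one semitone, so G3 + 5 = C.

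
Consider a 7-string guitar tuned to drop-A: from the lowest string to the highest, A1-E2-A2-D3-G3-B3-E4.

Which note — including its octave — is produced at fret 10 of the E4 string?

D5

E4 is MIDI 64. Adding 10 gives 74, which is D5.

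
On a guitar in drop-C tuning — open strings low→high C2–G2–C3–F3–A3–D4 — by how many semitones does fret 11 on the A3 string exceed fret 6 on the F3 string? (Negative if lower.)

A3 at fret 11 → G♯4 (MIDI 68); F3 at fret 6 → B3 (MIDI 59).
68 − 59 = 9, so the two pitches are 9 semitones apart.

9 semitones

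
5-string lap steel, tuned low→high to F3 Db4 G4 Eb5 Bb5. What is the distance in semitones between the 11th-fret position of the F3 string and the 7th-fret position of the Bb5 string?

F3 at fret 11 → E4 (MIDI 64); Bb5 at fret 7 → F6 (MIDI 89).
64 − 89 = -25, so the two pitches are 25 semitones apart, with F6 the higher.

25 semitones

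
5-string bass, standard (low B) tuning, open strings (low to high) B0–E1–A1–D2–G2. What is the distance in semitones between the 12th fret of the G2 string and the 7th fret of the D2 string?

G2 at fret 12 → G3 (MIDI 55); D2 at fret 7 → A2 (MIDI 45).
55 − 45 = 10, so the two pitches are 10 semitones apart, with G3 the higher.

10 semitones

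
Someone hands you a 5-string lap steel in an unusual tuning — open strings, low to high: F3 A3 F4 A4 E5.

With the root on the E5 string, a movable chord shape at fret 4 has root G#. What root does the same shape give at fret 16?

G#

Moving from fret 4 to fret 16 shifts the root by 12 semitones.
G# up 12 semitones is G#.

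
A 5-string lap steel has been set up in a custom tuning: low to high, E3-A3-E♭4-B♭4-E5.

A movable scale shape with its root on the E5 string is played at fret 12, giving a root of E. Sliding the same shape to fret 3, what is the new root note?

G

Moving from fret 12 to fret 3 shifts the root by -9 semitones.
E down 9 semitones is G.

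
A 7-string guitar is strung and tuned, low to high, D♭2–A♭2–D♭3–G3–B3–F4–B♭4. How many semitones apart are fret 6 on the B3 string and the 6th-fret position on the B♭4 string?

B3 at fret 6 → F4 (MIDI 65); B♭4 at fret 6 → E5 (MIDI 76).
65 − 76 = -11, so the two pitches are 11 semitones apart, with E5 the higher.

11 semitones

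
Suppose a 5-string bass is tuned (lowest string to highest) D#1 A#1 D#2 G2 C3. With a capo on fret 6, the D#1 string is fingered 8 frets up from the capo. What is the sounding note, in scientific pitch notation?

The capo raises the open D#1 by 6 semitones to A1; fretting 8 more gives D#1 + 6 + 8 = D#1 + 14 semitones = F2.

F2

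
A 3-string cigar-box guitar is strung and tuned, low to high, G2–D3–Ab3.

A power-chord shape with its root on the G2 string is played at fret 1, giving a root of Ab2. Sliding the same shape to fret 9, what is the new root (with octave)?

E3

Moving from fret 1 to fret 9 shifts the root by 8 semitones.
Ab2 up 8 semitones is E3.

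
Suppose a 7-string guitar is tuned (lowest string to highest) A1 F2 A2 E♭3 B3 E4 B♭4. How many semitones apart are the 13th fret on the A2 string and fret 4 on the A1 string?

21 semitones

A2 at fret 13 → B♭3 (MIDI 58); A1 at fret 4 → D♭2 (MIDI 37).
58 − 37 = 21, so the two pitches are 21 semitones apart, with B♭3 the higher.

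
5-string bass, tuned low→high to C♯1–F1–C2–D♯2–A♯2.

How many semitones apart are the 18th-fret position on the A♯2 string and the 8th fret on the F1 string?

27 semitones

A♯2 at fret 18 → E4 (MIDI 64); F1 at fret 8 → C♯2 (MIDI 37).
64 − 37 = 27, so the two pitches are 27 semitones apart, with E4 the higher.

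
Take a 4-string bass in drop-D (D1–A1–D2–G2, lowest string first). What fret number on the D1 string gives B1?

9

B1 is 9 semitones above the open D1 (D–D#–E–F–F#–G–G#–A–A#–B), so it sits at fret 9.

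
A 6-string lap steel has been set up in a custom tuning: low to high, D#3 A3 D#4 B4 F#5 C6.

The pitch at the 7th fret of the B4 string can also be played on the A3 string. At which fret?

Fret 7 on B4 is MIDI 71 + 7 = 78 (F#5). On the A3 string (open MIDI 57), that pitch is 78 − 57 = fret 21.

21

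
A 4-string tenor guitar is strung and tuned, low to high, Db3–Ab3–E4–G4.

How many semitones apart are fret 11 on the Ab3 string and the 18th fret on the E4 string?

15 semitones

Ab3 at fret 11 → G4 (MIDI 67); E4 at fret 18 → Bb5 (MIDI 82).
67 − 82 = -15, so the two pitches are 15 semitones apart, with Bb5 the higher.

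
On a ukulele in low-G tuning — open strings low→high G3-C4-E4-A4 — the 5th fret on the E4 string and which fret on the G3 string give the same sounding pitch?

14

E4 at fret 5 is E4 + 5 semitones = A4.
The open G3 string is 9 semitones below the open E4, so the same pitch on the G3 string lies at fret 5 + 9 = 14.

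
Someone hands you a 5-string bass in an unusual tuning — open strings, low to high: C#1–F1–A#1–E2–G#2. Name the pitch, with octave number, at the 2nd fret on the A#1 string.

The open A#1 string plus 2 semitones: A#–B–C.
The walk passes from B into C once, so the octave number goes from 1 to 2.

C2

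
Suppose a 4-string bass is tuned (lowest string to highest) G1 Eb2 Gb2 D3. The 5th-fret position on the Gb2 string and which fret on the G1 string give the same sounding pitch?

Fret 5 on Gb2 is MIDI 42 + 5 = 47 (B2). On the G1 string (open MIDI 31), that pitch is 47 − 31 = fret 16.

16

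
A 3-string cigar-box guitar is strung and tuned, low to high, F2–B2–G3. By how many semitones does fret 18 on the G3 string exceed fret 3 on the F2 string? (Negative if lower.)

29 semitones

G3 at fret 18 → Db5 (MIDI 73); F2 at fret 3 → Ab2 (MIDI 44).
73 − 44 = 29, so the two pitches are 29 semitones apart.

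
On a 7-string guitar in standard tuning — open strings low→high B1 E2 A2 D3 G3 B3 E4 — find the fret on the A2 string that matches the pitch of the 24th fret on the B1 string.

B1 at fret 24 is B1 + 24 semitones = B3.
The open A2 string is 10 semitones above the open B1, so the same pitch on the A2 string lies at fret 24 − 10 = 14.

14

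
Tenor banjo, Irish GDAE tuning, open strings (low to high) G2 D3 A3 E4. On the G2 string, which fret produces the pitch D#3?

8

D#3 is 8 semitones above the open G2 (G–G#–A–A#–B–C–C#–D–D#), so it sits at fret 8.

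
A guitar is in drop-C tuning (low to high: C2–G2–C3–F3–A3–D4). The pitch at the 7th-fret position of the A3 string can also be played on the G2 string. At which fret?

21

Fret 7 on A3 is MIDI 57 + 7 = 64 (E4). On the G2 string (open MIDI 43), that pitch is 64 − 43 = fret 21.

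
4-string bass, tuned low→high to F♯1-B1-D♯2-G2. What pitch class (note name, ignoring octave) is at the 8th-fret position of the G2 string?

D♯

The open G2 string plus 8 semitones: G–G#–A–A#–B–C–C#–D–D#.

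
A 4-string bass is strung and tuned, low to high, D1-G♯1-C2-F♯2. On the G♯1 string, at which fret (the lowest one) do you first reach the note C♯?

From G♯1, count semitones up the chromatic scale until reaching C♯: G#–A–A#–B–C–C# — 5 steps.

5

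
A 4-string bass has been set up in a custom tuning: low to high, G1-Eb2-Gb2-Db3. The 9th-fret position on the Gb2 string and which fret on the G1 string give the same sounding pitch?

20

Fret 9 on Gb2 is MIDI 42 + 9 = 51 (Eb3). On the G1 string (open MIDI 31), that pitch is 51 − 31 = fret 20.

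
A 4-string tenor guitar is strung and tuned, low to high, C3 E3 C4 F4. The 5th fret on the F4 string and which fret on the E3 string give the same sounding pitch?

Fret 5 on F4 is MIDI 65 + 5 = 70 (A#4). On the E3 string (open MIDI 52), that pitch is 70 − 52 = fret 18.

18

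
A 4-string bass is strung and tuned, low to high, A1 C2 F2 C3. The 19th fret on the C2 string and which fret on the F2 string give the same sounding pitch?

14

C2 at fret 19 is C2 + 19 semitones = G3.
The open F2 string is 5 semitones above the open C2, so the same pitch on the F2 string lies at fret 19 − 5 = 14.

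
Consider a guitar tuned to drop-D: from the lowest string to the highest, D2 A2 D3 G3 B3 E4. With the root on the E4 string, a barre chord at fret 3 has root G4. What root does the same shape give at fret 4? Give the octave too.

Moving from fret 3 to fret 4 shifts the root by 1 semitone.
G4 up 1 semitone is G♯4.

G♯4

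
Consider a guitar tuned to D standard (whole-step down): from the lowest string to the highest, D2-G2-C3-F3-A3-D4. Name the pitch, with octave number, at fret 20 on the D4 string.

A♯5

D4 is MIDI 62. Adding 20 gives 82, which is A♯5.
(Equivalently spelled B♭5.)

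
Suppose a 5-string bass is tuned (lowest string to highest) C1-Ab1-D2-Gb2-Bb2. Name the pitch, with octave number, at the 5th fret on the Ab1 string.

Db2

The open Ab1 string plus 5 semitones: Ab–A–Bb–B–C–Db.
The walk passes from B into C once, so the octave number goes from 1 to 2.
(Equivalently spelled C#2.)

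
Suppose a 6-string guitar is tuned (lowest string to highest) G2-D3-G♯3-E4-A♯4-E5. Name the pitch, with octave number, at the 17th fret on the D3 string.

The open D3 string plus 17 semitones: D–D#–E–F–…–F–F#–G.
The walk passes from B into C once, so the octave number goes from 3 to 4.

G4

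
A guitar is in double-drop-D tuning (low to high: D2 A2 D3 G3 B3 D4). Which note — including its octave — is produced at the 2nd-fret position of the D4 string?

E4

D4 is MIDI 62. Adding 2 gives 64, which is E4.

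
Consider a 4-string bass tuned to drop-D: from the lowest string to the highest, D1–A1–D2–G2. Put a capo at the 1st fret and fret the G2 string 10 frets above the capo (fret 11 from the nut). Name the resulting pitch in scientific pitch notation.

The capo raises the open G2 by 1 semitone to G♯2; fretting 10 more gives G2 + 1 + 10 = G2 + 11 semitones = F♯3.
(Also written G♭.)

F♯3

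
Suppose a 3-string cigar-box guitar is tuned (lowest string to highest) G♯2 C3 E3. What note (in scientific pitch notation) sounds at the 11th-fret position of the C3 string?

B3

Each fret is one semitone, so C3 + 11 = B3.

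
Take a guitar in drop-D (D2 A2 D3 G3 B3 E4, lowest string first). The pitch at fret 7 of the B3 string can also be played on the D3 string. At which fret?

16

Fret 7 on B3 is MIDI 59 + 7 = 66 (F#4). On the D3 string (open MIDI 50), that pitch is 66 − 50 = fret 16.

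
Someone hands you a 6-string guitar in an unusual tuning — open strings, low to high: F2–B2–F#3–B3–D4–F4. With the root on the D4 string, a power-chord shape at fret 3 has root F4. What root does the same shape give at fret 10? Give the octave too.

C5

Moving from fret 3 to fret 10 shifts the root by 7 semitones.
F4 up 7 semitones is C5.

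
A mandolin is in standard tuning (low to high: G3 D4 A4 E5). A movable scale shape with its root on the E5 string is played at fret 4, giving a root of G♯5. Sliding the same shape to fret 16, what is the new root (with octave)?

G♯6

Moving from fret 4 to fret 16 shifts the root by 12 semitones.
G♯5 up 12 semitones is G♯6.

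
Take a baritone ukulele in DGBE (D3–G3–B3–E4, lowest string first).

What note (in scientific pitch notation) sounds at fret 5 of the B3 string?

E4

The open B3 string plus 5 semitones: B–C–C#–D–D#–E.
The walk passes from B into C once, so the octave number goes from 3 to 4.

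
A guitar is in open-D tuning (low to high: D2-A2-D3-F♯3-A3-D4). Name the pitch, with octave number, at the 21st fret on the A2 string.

A2 is MIDI 45. Adding 21 gives 66, which is F♯4.

F♯4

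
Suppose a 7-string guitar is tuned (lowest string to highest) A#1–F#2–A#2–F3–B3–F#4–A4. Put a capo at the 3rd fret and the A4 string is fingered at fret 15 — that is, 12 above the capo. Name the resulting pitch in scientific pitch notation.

The capo raises the open A4 by 3 semitones to C5; fretting 12 more gives A4 + 3 + 12 = A4 + 15 semitones = C6.

C6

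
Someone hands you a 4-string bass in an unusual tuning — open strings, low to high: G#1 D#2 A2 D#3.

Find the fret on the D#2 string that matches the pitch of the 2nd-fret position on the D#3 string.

14

Fret 2 on D#3 is MIDI 51 + 2 = 53 (F3). On the D#2 string (open MIDI 39), that pitch is 53 − 39 = fret 14.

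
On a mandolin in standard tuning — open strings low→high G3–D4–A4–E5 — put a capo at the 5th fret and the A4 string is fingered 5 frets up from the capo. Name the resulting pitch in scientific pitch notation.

G5

The capo raises the open A4 by 5 semitones to D5; fretting 5 more gives A4 + 5 + 5 = A4 + 10 semitones = G5.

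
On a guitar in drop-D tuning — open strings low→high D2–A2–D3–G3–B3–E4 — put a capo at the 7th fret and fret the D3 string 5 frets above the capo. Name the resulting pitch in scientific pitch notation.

D4

The capo raises the open D3 by 7 semitones to A3; fretting 5 more gives D3 + 7 + 5 = D3 + 12 semitones = D4.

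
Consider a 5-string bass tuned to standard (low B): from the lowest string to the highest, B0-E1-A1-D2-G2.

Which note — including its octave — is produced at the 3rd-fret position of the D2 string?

The open D2 string plus 3 semitones: D–D#–E–F.
No B→C boundary is crossed, so the octave stays at 2.

F2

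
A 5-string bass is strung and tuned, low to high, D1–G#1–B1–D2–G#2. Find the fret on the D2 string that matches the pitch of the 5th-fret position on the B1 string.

B1 at fret 5 is B1 + 5 semitones = E2.
The open D2 string is 3 semitones above the open B1, so the same pitch on the D2 string lies at fret 5 − 3 = 2.

2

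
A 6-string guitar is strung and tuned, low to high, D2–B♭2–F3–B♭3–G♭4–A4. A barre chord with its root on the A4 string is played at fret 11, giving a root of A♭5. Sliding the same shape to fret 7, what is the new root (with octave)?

E5

Moving from fret 11 to fret 7 shifts the root by -4 semitones.
A♭5 down 4 semitones is E5.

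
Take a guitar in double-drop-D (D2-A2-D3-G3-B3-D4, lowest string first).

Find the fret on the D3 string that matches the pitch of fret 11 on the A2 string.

6

Fret 11 on A2 is MIDI 45 + 11 = 56 (G#3). On the D3 string (open MIDI 50), that pitch is 56 − 50 = fret 6.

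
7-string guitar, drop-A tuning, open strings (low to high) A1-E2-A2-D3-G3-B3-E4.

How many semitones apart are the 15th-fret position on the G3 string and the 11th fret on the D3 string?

9 semitones

G3 at fret 15 → A#4 (MIDI 70); D3 at fret 11 → C#4 (MIDI 61).
70 − 61 = 9, so the two pitches are 9 semitones apart, with A#4 the higher.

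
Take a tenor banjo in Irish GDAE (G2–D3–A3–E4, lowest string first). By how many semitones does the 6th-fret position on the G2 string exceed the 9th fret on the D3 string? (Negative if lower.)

-10 semitones

G2 at fret 6 → C♯3 (MIDI 49); D3 at fret 9 → B3 (MIDI 59).
49 − 59 = -10, so the two pitches are 10 semitones apart.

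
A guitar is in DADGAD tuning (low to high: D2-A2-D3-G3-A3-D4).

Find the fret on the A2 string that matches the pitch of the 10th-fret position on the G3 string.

Fret 10 on G3 is MIDI 55 + 10 = 65 (F4). On the A2 string (open MIDI 45), that pitch is 65 − 45 = fret 20.

20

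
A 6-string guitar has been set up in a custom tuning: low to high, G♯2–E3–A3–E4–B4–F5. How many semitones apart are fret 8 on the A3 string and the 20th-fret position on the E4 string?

A3 at fret 8 → F4 (MIDI 65); E4 at fret 20 → C6 (MIDI 84).
65 − 84 = -19, so the two pitches are 19 semitones apart, with C6 the higher.

19 semitones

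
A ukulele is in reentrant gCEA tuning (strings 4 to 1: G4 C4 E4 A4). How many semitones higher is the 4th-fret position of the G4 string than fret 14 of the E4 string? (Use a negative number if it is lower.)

G4 at fret 4 → B4 (MIDI 71); E4 at fret 14 → F#5 (MIDI 78).
71 − 78 = -7, so the two pitches are 7 semitones apart.

-7 semitones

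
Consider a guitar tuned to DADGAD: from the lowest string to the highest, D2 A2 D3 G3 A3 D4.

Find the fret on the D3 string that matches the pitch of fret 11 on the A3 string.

18

Fret 11 on A3 is MIDI 57 + 11 = 68 (G#4). On the D3 string (open MIDI 50), that pitch is 68 − 50 = fret 18.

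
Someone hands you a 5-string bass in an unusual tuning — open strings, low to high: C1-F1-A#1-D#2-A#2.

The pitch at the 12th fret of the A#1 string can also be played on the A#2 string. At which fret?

Fret 12 on A#1 is MIDI 34 + 12 = 46 (A#2). On the A#2 string (open MIDI 46), that pitch is 46 − 46 = fret 0.

0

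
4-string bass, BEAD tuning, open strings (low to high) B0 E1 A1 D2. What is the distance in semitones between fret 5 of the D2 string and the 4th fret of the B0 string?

D2 at fret 5 → G2 (MIDI 43); B0 at fret 4 → D#1 (MIDI 27).
43 − 27 = 16, so the two pitches are 16 semitones apart, with G2 the higher.

16 semitones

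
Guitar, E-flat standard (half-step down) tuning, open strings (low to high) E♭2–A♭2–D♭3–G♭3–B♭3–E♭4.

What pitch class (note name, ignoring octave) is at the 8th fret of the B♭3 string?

The open B♭3 string plus 8 semitones: Bb–B–C–Db–D–Eb–E–F–Gb.
(Equivalently spelled F♯.)

G♭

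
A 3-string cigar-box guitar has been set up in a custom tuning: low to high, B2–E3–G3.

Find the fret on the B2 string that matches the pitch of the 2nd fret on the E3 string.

Fret 2 on E3 is MIDI 52 + 2 = 54 (F#3). On the B2 string (open MIDI 47), that pitch is 54 − 47 = fret 7.

7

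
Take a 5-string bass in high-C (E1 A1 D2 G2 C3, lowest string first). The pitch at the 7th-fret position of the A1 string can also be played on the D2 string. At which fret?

2

Fret 7 on A1 is MIDI 33 + 7 = 40 (E2). On the D2 string (open MIDI 38), that pitch is 40 − 38 = fret 2.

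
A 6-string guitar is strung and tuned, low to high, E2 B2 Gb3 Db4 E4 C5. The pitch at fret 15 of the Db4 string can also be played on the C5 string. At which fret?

Db4 at fret 15 is Db4 + 15 semitones = E5.
The open C5 string is 11 semitones above the open Db4, so the same pitch on the C5 string lies at fret 15 − 11 = 4.

4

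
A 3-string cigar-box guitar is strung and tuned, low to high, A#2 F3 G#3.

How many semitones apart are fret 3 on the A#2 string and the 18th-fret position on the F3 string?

A#2 at fret 3 → C#3 (MIDI 49); F3 at fret 18 → B4 (MIDI 71).
49 − 71 = -22, so the two pitches are 22 semitones apart, with B4 the higher.

22 semitones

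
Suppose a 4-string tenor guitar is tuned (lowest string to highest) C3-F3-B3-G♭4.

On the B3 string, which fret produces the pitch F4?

6

F4 is 6 semitones above the open B3 (B–C–Db–D–Eb–E–F), so it sits at fret 6.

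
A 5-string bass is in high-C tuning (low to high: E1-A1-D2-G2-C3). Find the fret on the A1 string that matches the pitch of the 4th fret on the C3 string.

19

Fret 4 on C3 is MIDI 48 + 4 = 52 (E3). On the A1 string (open MIDI 33), that pitch is 52 − 33 = fret 19.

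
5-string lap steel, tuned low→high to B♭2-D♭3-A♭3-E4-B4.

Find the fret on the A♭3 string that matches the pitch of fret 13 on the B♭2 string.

B♭2 at fret 13 is B♭2 + 13 semitones = B3.
The open A♭3 string is 10 semitones above the open B♭2, so the same pitch on the A♭3 string lies at fret 13 − 10 = 3.

3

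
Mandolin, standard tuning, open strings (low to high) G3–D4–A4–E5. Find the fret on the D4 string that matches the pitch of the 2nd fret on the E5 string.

16

Fret 2 on E5 is MIDI 76 + 2 = 78 (F#5). On the D4 string (open MIDI 62), that pitch is 78 − 62 = fret 16.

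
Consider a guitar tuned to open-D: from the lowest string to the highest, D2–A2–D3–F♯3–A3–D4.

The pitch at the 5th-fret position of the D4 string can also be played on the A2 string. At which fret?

Fret 5 on D4 is MIDI 62 + 5 = 67 (G4). On the A2 string (open MIDI 45), that pitch is 67 − 45 = fret 22.

22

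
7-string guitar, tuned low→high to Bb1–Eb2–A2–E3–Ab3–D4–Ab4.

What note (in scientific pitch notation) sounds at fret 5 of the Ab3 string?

Db4

Each fret is one semitone, so Ab3 + 5 = Db4.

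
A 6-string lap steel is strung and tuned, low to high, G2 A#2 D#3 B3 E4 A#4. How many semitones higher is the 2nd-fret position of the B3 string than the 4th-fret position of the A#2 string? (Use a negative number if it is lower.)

B3 at fret 2 → C#4 (MIDI 61); A#2 at fret 4 → D3 (MIDI 50).
61 − 50 = 11, so the two pitches are 11 semitones apart.

11 semitones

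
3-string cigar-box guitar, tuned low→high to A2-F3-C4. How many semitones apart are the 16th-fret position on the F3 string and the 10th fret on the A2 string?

F3 at fret 16 → A4 (MIDI 69); A2 at fret 10 → G3 (MIDI 55).
69 − 55 = 14, so the two pitches are 14 semitones apart, with A4 the higher.

14 semitones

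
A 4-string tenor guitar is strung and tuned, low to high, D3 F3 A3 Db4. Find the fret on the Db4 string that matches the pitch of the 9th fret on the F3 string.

1

Fret 9 on F3 is MIDI 53 + 9 = 62 (D4). On the Db4 string (open MIDI 61), that pitch is 62 − 61 = fret 1.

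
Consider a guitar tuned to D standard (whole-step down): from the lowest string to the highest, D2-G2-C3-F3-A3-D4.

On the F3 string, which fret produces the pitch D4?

9

D4 is 9 semitones above the open F3 (F–F#–G–G#–A–A#–B–C–C#–D), so it sits at fret 9.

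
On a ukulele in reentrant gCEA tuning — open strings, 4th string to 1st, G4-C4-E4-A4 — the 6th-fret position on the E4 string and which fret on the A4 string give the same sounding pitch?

E4 at fret 6 is E4 + 6 semitones = A♯4.
The open A4 string is 5 semitones above the open E4, so the same pitch on the A4 string lies at fret 6 − 5 = 1.

1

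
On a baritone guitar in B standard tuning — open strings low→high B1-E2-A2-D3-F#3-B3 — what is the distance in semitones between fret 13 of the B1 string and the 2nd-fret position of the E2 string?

6 semitones

B1 at fret 13 → C3 (MIDI 48); E2 at fret 2 → F#2 (MIDI 42).
48 − 42 = 6, so the two pitches are 6 semitones apart, with C3 the higher.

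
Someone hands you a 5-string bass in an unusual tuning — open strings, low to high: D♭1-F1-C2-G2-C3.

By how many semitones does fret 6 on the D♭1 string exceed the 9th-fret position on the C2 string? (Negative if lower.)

-14 semitones

D♭1 at fret 6 → G1 (MIDI 31); C2 at fret 9 → A2 (MIDI 45).
31 − 45 = -14, so the two pitches are 14 semitones apart.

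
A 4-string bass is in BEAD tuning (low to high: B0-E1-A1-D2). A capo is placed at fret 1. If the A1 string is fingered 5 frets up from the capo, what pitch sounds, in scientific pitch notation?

D#2

The capo raises the open A1 by 1 semitone to A#1; fretting 5 more gives A1 + 1 + 5 = A1 + 6 semitones = D#2.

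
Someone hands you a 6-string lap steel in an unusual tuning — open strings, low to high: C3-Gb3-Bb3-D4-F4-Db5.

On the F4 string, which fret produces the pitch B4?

B4 is 6 semitones above the open F4 (F–Gb–G–Ab–A–Bb–B), so it sits at fret 6.

6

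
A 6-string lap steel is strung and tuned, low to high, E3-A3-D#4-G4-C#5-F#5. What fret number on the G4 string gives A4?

A4 is 2 semitones above the open G4 (G–G#–A), so it sits at fret 2.

2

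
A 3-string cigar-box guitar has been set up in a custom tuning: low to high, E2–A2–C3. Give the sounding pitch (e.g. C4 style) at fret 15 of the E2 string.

G3

Each fret is one semitone, so E2 + 15 = G3.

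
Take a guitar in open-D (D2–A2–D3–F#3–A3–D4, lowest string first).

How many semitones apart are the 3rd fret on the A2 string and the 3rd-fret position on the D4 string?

17 semitones

A2 at fret 3 → C3 (MIDI 48); D4 at fret 3 → F4 (MIDI 65).
48 − 65 = -17, so the two pitches are 17 semitones apart, with F4 the higher.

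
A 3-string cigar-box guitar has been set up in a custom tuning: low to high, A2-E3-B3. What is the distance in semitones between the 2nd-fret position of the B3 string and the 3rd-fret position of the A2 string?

B3 at fret 2 → C#4 (MIDI 61); A2 at fret 3 → C3 (MIDI 48).
61 − 48 = 13, so the two pitches are 13 semitones apart, with C#4 the higher.

13 semitones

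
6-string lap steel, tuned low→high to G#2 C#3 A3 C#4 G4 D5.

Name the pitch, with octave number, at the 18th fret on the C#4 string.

The open C#4 string plus 18 semitones: C#–D–D#–E–…–F–F#–G.
The walk passes from B into C once, so the octave number goes from 4 to 5.

G5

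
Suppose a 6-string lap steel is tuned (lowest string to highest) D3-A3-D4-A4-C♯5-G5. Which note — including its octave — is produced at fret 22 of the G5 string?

The open G5 string plus 22 semitones: G–G#–A–A#–…–D#–E–F.
The walk passes from B into C 2 times, so the octave number goes from 5 to 7.

F7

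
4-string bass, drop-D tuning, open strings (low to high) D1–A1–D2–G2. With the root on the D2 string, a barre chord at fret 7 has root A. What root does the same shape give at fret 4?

Moving from fret 7 to fret 4 shifts the root by -3 semitones.
A down 3 semitones is F#.

F#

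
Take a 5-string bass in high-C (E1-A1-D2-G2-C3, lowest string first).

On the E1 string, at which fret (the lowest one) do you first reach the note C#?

From E1, count semitones up the chromatic scale until reaching C#: E–F–F#–G–G#–A–A#–B–C–C# — 9 steps.

9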